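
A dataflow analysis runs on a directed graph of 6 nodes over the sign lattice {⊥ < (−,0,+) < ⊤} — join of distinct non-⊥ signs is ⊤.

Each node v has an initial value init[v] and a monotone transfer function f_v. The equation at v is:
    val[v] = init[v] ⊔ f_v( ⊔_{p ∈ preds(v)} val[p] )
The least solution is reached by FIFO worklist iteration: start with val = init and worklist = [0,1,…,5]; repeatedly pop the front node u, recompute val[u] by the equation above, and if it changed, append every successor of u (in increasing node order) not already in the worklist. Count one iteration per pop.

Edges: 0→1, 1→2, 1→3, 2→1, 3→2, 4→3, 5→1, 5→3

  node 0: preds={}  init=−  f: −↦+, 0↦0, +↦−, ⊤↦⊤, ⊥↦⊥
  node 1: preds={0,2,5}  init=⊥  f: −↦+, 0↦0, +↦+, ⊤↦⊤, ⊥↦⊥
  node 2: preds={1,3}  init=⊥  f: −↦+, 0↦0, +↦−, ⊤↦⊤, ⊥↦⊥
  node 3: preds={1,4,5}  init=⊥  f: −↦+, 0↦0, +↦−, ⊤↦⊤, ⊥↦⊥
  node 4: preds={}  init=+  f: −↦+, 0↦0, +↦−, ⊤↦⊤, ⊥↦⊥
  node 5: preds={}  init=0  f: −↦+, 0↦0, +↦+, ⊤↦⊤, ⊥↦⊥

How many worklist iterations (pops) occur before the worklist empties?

Iteration log — 8 steps:
  step 1. node 0  ⊔preds=⊥  new=−  stable
  step 2. node 1  ⊔preds=⊤  new=⊤  old=⊥  +wl: 
  step 3. node 2  ⊔preds=⊤  new=⊤  old=⊥  +wl: 1
  step 4. node 3  ⊔preds=⊤  new=⊤  old=⊥  +wl: 2
  step 5. node 4  ⊔preds=⊥  new=+  stable
  step 6. node 5  ⊔preds=⊥  new=0  stable
  step 7. node 1  ⊔preds=⊤  new=⊤  stable
  step 8. node 2  ⊔preds=⊤  new=⊤  stable

Least fixpoint reached:
  node 0: −
  node 1: ⊤
  node 2: ⊤
  node 3: ⊤
  node 4: +
  node 5: 0

8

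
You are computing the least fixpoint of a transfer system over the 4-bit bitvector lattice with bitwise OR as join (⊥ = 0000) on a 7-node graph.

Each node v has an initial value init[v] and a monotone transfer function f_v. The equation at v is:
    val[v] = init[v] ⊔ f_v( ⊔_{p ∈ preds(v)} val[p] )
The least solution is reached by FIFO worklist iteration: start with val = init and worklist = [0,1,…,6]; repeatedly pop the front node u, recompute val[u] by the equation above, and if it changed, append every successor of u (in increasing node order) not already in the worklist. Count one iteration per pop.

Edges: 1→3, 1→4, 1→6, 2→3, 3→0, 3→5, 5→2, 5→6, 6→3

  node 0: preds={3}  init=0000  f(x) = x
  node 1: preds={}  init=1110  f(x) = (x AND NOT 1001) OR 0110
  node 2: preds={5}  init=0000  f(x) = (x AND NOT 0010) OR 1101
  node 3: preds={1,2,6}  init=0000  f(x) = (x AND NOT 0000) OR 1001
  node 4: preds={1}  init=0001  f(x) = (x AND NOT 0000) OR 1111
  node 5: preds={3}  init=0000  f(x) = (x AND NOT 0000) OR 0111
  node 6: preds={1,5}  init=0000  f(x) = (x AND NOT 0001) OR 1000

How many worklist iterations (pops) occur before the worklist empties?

Worklist (10 pops):
  #1 pop 0: in=0000 → 0000 (no change)
  #2 pop 1: in=0000 → 1110 (no change)
  #3 pop 2: in=0000 → 1101 (was 0000); enqueue []
  #4 pop 3: in=1111 → 1111 (was 0000); enqueue [0]
  #5 pop 4: in=1110 → 1111 (was 0001); enqueue []
  #6 pop 5: in=1111 → 1111 (was 0000); enqueue [2]
  #7 pop 6: in=1111 → 1110 (was 0000); enqueue [3]
  #8 pop 0: in=1111 → 1111 (was 0000); enqueue []
  #9 pop 2: in=1111 → 1101 (no change)
  #10 pop 3: in=1111 → 1111 (no change)

Fixpoint:
  val[0] = 1111
  val[1] = 1110
  val[2] = 1101
  val[3] = 1111
  val[4] = 1111
  val[5] = 1111
  val[6] = 1110

10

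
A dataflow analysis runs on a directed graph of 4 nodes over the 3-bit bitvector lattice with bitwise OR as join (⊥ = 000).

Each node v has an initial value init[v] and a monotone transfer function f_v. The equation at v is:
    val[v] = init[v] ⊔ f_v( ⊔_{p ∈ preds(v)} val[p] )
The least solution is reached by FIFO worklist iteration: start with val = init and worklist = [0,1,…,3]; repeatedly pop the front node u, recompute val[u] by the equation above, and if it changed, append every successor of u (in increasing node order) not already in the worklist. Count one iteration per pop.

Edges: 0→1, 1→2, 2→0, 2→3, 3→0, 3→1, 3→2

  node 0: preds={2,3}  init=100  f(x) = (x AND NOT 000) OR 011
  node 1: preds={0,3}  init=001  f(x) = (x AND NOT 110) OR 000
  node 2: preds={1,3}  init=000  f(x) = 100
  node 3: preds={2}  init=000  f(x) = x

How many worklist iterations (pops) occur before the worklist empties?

Trace (7 dequeues):
  [1] u=0 | in 000 | out 111 | prev 100 | push {}
  [2] u=1 | in 111 | out 001 | ==
  [3] u=2 | in 001 | out 100 | prev 000 | push {0}
  [4] u=3 | in 100 | out 100 | prev 000 | push {1,2}
  [5] u=0 | in 100 | out 111 | ==
  [6] u=1 | in 111 | out 001 | ==
  [7] u=2 | in 101 | out 100 | ==

Converged values:
  [0] 111
  [1] 001
  [2] 100
  [3] 100

7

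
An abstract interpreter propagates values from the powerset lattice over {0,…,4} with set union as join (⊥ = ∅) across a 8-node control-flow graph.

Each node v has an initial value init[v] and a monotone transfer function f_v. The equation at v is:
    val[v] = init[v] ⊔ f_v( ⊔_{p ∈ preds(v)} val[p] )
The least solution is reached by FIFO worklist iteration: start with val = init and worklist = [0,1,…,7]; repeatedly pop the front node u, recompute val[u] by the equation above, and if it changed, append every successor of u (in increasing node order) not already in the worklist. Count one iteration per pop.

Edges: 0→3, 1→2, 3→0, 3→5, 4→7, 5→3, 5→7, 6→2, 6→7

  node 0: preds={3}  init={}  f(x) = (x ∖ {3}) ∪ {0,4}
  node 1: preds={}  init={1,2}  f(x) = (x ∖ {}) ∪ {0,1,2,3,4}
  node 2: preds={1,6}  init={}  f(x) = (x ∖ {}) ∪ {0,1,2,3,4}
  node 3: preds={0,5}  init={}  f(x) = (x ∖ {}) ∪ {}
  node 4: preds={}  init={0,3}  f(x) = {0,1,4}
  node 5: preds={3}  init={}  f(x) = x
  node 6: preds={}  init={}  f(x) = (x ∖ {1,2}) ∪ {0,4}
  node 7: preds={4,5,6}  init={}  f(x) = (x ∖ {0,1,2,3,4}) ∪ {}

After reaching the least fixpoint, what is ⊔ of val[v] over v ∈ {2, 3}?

{0,1,2,3,4}

Trace (11 dequeues):
  [1] u=0 | in {} | out {0,4} | prev {} | push {}
  [2] u=1 | in {} | out {0,1,2,3,4} | prev {1,2} | push {}
  [3] u=2 | in {0,1,2,3,4} | out {0,1,2,3,4} | prev {} | push {}
  [4] u=3 | in {0,4} | out {0,4} | prev {} | push {0}
  [5] u=4 | in {} | out {0,1,3,4} | prev {0,3} | push {}
  [6] u=5 | in {0,4} | out {0,4} | prev {} | push {3}
  [7] u=6 | in {} | out {0,4} | prev {} | push {2}
  [8] u=7 | in {0,1,3,4} | out {} | ==
  [9] u=0 | in {0,4} | out {0,4} | ==
  [10] u=3 | in {0,4} | out {0,4} | ==
  [11] u=2 | in {0,1,2,3,4} | out {0,1,2,3,4} | ==

Converged values:
  [0] {0,4}
  [1] {0,1,2,3,4}
  [2] {0,1,2,3,4}
  [3] {0,4}
  [4] {0,1,3,4}
  [5] {0,4}
  [6] {0,4}
  [7] {}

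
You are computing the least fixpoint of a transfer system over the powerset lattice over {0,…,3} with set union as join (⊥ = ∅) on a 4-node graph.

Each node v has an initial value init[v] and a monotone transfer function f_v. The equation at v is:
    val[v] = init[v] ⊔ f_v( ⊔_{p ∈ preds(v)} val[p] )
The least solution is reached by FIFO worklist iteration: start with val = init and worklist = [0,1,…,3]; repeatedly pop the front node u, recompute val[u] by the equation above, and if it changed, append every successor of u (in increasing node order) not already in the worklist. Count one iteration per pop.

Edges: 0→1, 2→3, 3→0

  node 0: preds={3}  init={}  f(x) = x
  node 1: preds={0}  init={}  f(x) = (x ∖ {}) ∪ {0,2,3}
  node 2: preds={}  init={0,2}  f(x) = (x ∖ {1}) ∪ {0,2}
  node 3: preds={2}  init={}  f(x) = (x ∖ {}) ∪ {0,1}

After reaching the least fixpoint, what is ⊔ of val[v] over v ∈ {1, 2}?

{0,1,2,3}

Iteration log — 6 steps:
  step 1. node 0  ⊔preds={}  new={}  stable
  step 2. node 1  ⊔preds={}  new={0,2,3}  old={}  +wl: 
  step 3. node 2  ⊔preds={}  new={0,2}  stable
  step 4. node 3  ⊔preds={0,2}  new={0,1,2}  old={}  +wl: 0
  step 5. node 0  ⊔preds={0,1,2}  new={0,1,2}  old={}  +wl: 1
  step 6. node 1  ⊔preds={0,1,2}  new={0,1,2,3}  old={0,2,3}  +wl: 

Least fixpoint reached:
  node 0: {0,1,2}
  node 1: {0,1,2,3}
  node 2: {0,2}
  node 3: {0,1,2}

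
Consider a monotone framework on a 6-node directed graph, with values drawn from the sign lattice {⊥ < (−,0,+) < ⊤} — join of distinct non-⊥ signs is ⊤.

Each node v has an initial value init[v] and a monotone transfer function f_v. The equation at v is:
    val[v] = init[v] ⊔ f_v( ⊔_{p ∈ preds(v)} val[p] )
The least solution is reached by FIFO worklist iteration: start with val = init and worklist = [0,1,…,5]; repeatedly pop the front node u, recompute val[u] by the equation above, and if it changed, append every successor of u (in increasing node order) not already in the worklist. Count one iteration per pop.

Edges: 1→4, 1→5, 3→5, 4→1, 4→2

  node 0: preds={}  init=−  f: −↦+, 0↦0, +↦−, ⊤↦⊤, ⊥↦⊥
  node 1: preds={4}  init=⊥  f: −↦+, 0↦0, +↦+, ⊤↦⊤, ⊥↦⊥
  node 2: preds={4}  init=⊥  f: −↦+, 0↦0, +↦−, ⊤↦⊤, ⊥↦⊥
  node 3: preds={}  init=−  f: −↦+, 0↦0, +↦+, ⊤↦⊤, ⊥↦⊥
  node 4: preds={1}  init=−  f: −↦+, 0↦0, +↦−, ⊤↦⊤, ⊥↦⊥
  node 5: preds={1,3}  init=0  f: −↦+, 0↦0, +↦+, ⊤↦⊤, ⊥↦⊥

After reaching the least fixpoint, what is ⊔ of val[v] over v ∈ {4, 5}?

⊤

Iteration log — 6 steps:
  step 1. node 0  ⊔preds=⊥  new=−  stable
  step 2. node 1  ⊔preds=−  new=+  old=⊥  +wl: 
  step 3. node 2  ⊔preds=−  new=+  old=⊥  +wl: 
  step 4. node 3  ⊔preds=⊥  new=−  stable
  step 5. node 4  ⊔preds=+  new=−  stable
  step 6. node 5  ⊔preds=⊤  new=⊤  old=0  +wl: 

Least fixpoint reached:
  node 0: −
  node 1: +
  node 2: +
  node 3: −
  node 4: −
  node 5: ⊤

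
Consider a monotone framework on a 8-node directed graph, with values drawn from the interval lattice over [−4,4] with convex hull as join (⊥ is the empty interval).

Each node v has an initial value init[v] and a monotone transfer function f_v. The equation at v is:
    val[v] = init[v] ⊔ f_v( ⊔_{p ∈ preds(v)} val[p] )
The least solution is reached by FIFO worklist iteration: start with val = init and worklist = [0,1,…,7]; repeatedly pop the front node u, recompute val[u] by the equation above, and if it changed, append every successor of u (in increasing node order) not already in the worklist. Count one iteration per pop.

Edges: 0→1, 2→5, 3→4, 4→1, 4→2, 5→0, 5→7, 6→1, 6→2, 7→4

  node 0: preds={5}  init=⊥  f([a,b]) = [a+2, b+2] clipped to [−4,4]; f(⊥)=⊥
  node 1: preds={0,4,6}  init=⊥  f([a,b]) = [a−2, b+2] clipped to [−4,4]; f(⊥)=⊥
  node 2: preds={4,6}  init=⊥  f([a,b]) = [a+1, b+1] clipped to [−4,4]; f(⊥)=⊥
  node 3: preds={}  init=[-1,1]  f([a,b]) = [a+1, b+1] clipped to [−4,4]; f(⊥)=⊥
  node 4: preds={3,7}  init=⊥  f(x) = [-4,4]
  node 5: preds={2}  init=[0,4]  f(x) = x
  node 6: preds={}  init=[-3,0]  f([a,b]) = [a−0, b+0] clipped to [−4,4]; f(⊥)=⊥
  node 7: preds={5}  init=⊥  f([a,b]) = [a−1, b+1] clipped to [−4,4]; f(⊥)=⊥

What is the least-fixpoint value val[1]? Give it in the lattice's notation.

Trace (18 dequeues):
  [1] u=0 | in [0,4] | out [2,4] | prev ⊥ | push {}
  [2] u=1 | in [-3,4] | out [-4,4] | prev ⊥ | push {}
  [3] u=2 | in [-3,0] | out [-2,1] | prev ⊥ | push {}
  [4] u=3 | in ⊥ | out [-1,1] | ==
  [5] u=4 | in [-1,1] | out [-4,4] | prev ⊥ | push {1,2}
  [6] u=5 | in [-2,1] | out [-2,4] | prev [0,4] | push {0}
  [7] u=6 | in ⊥ | out [-3,0] | ==
  [8] u=7 | in [-2,4] | out [-3,4] | prev ⊥ | push {4}
  [9] u=1 | in [-4,4] | out [-4,4] | ==
  [10] u=2 | in [-4,4] | out [-3,4] | prev [-2,1] | push {5}
  [11] u=0 | in [-2,4] | out [0,4] | prev [2,4] | push {1}
  [12] u=4 | in [-3,4] | out [-4,4] | ==
  [13] u=5 | in [-3,4] | out [-3,4] | prev [-2,4] | push {0,7}
  [14] u=1 | in [-4,4] | out [-4,4] | ==
  [15] u=0 | in [-3,4] | out [-1,4] | prev [0,4] | push {1}
  [16] u=7 | in [-3,4] | out [-4,4] | prev [-3,4] | push {4}
  [17] u=1 | in [-4,4] | out [-4,4] | ==
  [18] u=4 | in [-4,4] | out [-4,4] | ==

Converged values:
  [0] [-1,4]
  [1] [-4,4]
  [2] [-3,4]
  [3] [-1,1]
  [4] [-4,4]
  [5] [-3,4]
  [6] [-3,0]
  [7] [-4,4]

[-4,4]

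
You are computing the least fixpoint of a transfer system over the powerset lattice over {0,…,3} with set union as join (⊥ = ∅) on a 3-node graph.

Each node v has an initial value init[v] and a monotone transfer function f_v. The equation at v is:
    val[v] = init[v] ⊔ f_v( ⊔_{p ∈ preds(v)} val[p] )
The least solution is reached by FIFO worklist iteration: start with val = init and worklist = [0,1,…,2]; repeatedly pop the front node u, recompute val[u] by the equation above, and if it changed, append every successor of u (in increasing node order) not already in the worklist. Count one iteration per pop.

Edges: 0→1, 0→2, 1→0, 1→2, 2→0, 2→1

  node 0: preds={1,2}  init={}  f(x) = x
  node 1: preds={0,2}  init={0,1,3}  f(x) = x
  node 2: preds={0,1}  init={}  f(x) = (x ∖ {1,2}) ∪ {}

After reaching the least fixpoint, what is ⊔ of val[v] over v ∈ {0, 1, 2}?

Worklist (5 pops):
  #1 pop 0: in={0,1,3} → {0,1,3} (was {}); enqueue []
  #2 pop 1: in={0,1,3} → {0,1,3} (no change)
  #3 pop 2: in={0,1,3} → {0,3} (was {}); enqueue [0,1]
  #4 pop 0: in={0,1,3} → {0,1,3} (no change)
  #5 pop 1: in={0,1,3} → {0,1,3} (no change)

Fixpoint:
  val[0] = {0,1,3}
  val[1] = {0,1,3}
  val[2] = {0,3}

{0,1,3}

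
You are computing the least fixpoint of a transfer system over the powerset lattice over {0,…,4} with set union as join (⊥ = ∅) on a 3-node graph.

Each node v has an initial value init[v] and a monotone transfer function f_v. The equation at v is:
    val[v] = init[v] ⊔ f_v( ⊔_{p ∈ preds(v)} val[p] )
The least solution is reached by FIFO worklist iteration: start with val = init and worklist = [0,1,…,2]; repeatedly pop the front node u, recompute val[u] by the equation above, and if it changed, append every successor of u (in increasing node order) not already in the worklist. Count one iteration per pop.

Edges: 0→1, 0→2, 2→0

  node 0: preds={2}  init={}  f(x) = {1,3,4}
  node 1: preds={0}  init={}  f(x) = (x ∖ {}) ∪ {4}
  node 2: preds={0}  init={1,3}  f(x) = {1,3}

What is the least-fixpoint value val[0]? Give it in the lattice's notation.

Trace (3 dequeues):
  [1] u=0 | in {1,3} | out {1,3,4} | prev {} | push {}
  [2] u=1 | in {1,3,4} | out {1,3,4} | prev {} | push {}
  [3] u=2 | in {1,3,4} | out {1,3} | ==

Converged values:
  [0] {1,3,4}
  [1] {1,3,4}
  [2] {1,3}

{1,3,4}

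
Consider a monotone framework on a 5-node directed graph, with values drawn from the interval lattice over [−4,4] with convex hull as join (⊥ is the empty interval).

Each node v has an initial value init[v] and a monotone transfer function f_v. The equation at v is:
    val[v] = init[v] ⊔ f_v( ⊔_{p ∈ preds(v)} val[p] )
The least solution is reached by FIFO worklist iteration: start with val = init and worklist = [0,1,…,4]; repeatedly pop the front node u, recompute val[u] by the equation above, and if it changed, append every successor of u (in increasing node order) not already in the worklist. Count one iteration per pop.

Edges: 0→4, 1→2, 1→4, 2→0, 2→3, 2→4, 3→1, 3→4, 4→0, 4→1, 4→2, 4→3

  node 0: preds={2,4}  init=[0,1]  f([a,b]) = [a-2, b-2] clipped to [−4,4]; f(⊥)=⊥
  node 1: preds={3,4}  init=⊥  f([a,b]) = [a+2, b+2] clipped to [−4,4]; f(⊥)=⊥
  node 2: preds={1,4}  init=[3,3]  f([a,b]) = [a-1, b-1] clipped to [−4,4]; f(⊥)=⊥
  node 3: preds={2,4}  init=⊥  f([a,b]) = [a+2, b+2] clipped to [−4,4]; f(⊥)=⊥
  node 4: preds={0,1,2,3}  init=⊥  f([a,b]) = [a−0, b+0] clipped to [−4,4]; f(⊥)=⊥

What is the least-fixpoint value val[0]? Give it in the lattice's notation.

Trace (22 dequeues):
  [1] u=0 | in [3,3] | out [0,1] | ==
  [2] u=1 | in ⊥ | out ⊥ | ==
  [3] u=2 | in ⊥ | out [3,3] | ==
  [4] u=3 | in [3,3] | out [4,4] | prev ⊥ | push {1}
  [5] u=4 | in [0,4] | out [0,4] | prev ⊥ | push {0,2,3}
  [6] u=1 | in [0,4] | out [2,4] | prev ⊥ | push {4}
  [7] u=0 | in [0,4] | out [-2,2] | prev [0,1] | push {}
  [8] u=2 | in [0,4] | out [-1,3] | prev [3,3] | push {0}
  [9] u=3 | in [-1,4] | out [1,4] | prev [4,4] | push {1}
  [10] u=4 | in [-2,4] | out [-2,4] | prev [0,4] | push {2,3}
  [11] u=0 | in [-2,4] | out [-4,2] | prev [-2,2] | push {4}
  [12] u=1 | in [-2,4] | out [0,4] | prev [2,4] | push {}
  [13] u=2 | in [-2,4] | out [-3,3] | prev [-1,3] | push {0}
  [14] u=3 | in [-3,4] | out [-1,4] | prev [1,4] | push {1}
  [15] u=4 | in [-4,4] | out [-4,4] | prev [-2,4] | push {2,3}
  [16] u=0 | in [-4,4] | out [-4,2] | ==
  [17] u=1 | in [-4,4] | out [-2,4] | prev [0,4] | push {4}
  [18] u=2 | in [-4,4] | out [-4,3] | prev [-3,3] | push {0}
  [19] u=3 | in [-4,4] | out [-2,4] | prev [-1,4] | push {1}
  [20] u=4 | in [-4,4] | out [-4,4] | ==
  [21] u=0 | in [-4,4] | out [-4,2] | ==
  [22] u=1 | in [-4,4] | out [-2,4] | ==

Converged values:
  [0] [-4,2]
  [1] [-2,4]
  [2] [-4,3]
  [3] [-2,4]
  [4] [-4,4]

[-4,2]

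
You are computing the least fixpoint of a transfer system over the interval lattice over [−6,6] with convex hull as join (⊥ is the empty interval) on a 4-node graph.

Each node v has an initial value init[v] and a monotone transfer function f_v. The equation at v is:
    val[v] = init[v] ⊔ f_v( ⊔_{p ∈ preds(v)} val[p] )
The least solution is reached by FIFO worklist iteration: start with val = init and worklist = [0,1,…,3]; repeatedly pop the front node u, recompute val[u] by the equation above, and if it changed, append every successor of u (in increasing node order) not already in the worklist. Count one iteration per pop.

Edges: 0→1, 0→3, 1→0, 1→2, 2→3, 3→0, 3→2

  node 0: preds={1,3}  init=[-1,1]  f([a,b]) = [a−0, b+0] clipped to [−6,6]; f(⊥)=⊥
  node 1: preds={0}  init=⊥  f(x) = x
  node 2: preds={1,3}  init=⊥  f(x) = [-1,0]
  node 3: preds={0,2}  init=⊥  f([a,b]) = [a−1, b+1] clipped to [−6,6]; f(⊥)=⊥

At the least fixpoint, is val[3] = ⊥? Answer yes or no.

Trace (26 dequeues):
  [1] u=0 | in ⊥ | out [-1,1] | ==
  [2] u=1 | in [-1,1] | out [-1,1] | prev ⊥ | push {0}
  [3] u=2 | in [-1,1] | out [-1,0] | prev ⊥ | push {}
  [4] u=3 | in [-1,1] | out [-2,2] | prev ⊥ | push {2}
  [5] u=0 | in [-2,2] | out [-2,2] | prev [-1,1] | push {1,3}
  [6] u=2 | in [-2,2] | out [-1,0] | ==
  [7] u=1 | in [-2,2] | out [-2,2] | prev [-1,1] | push {0,2}
  [8] u=3 | in [-2,2] | out [-3,3] | prev [-2,2] | push {}
  [9] u=0 | in [-3,3] | out [-3,3] | prev [-2,2] | push {1,3}
  [10] u=2 | in [-3,3] | out [-1,0] | ==
  [11] u=1 | in [-3,3] | out [-3,3] | prev [-2,2] | push {0,2}
  [12] u=3 | in [-3,3] | out [-4,4] | prev [-3,3] | push {}
  [13] u=0 | in [-4,4] | out [-4,4] | prev [-3,3] | push {1,3}
  [14] u=2 | in [-4,4] | out [-1,0] | ==
  [15] u=1 | in [-4,4] | out [-4,4] | prev [-3,3] | push {0,2}
  [16] u=3 | in [-4,4] | out [-5,5] | prev [-4,4] | push {}
  [17] u=0 | in [-5,5] | out [-5,5] | prev [-4,4] | push {1,3}
  [18] u=2 | in [-5,5] | out [-1,0] | ==
  [19] u=1 | in [-5,5] | out [-5,5] | prev [-4,4] | push {0,2}
  [20] u=3 | in [-5,5] | out [-6,6] | prev [-5,5] | push {}
  [21] u=0 | in [-6,6] | out [-6,6] | prev [-5,5] | push {1,3}
  [22] u=2 | in [-6,6] | out [-1,0] | ==
  [23] u=1 | in [-6,6] | out [-6,6] | prev [-5,5] | push {0,2}
  [24] u=3 | in [-6,6] | out [-6,6] | ==
  [25] u=0 | in [-6,6] | out [-6,6] | ==
  [26] u=2 | in [-6,6] | out [-1,0] | ==

Converged values:
  [0] [-6,6]
  [1] [-6,6]
  [2] [-1,0]
  [3] [-6,6]

no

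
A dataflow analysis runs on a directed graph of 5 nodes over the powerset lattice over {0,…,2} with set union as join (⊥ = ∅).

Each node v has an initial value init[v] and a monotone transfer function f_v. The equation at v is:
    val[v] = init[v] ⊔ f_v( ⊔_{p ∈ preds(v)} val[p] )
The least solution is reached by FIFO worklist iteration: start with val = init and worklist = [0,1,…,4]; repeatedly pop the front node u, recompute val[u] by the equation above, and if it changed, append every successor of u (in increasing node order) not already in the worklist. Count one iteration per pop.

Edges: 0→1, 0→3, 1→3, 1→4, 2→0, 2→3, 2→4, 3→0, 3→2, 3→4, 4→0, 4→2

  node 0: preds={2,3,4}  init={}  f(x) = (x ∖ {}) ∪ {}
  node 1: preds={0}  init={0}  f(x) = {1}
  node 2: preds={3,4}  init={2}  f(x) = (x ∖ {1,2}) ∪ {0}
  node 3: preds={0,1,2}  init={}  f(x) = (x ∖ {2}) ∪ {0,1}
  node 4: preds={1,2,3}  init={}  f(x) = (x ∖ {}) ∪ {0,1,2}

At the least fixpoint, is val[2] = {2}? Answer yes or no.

no

Worklist (9 pops):
  #1 pop 0: in={2} → {2} (was {}); enqueue []
  #2 pop 1: in={2} → {0,1} (was {0}); enqueue []
  #3 pop 2: in={} → {0,2} (was {2}); enqueue [0]
  #4 pop 3: in={0,1,2} → {0,1} (was {}); enqueue [2]
  #5 pop 4: in={0,1,2} → {0,1,2} (was {}); enqueue []
  #6 pop 0: in={0,1,2} → {0,1,2} (was {2}); enqueue [1,3]
  #7 pop 2: in={0,1,2} → {0,2} (no change)
  #8 pop 1: in={0,1,2} → {0,1} (no change)
  #9 pop 3: in={0,1,2} → {0,1} (no change)

Fixpoint:
  val[0] = {0,1,2}
  val[1] = {0,1}
  val[2] = {0,2}
  val[3] = {0,1}
  val[4] = {0,1,2}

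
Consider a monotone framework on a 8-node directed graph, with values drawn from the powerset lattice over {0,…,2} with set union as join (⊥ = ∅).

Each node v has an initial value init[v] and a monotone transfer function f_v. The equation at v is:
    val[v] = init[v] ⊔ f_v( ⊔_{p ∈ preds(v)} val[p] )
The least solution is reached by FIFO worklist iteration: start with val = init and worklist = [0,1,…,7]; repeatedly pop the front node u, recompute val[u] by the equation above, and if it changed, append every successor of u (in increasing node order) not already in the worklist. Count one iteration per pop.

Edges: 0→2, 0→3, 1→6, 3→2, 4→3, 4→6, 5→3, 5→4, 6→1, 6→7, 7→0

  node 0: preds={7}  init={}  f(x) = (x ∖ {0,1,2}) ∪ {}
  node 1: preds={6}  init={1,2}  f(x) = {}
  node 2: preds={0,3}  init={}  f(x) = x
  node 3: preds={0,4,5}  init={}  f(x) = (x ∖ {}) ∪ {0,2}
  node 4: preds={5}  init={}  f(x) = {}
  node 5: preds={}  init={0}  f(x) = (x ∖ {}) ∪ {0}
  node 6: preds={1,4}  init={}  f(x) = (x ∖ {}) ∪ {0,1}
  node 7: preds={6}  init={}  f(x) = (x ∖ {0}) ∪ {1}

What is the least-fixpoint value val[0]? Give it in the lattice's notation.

{}

Worklist (11 pops):
  #1 pop 0: in={} → {} (no change)
  #2 pop 1: in={} → {1,2} (no change)
  #3 pop 2: in={} → {} (no change)
  #4 pop 3: in={0} → {0,2} (was {}); enqueue [2]
  #5 pop 4: in={0} → {} (no change)
  #6 pop 5: in={} → {0} (no change)
  #7 pop 6: in={1,2} → {0,1,2} (was {}); enqueue [1]
  #8 pop 7: in={0,1,2} → {1,2} (was {}); enqueue [0]
  #9 pop 2: in={0,2} → {0,2} (was {}); enqueue []
  #10 pop 1: in={0,1,2} → {1,2} (no change)
  #11 pop 0: in={1,2} → {} (no change)

Fixpoint:
  val[0] = {}
  val[1] = {1,2}
  val[2] = {0,2}
  val[3] = {0,2}
  val[4] = {}
  val[5] = {0}
  val[6] = {0,1,2}
  val[7] = {1,2}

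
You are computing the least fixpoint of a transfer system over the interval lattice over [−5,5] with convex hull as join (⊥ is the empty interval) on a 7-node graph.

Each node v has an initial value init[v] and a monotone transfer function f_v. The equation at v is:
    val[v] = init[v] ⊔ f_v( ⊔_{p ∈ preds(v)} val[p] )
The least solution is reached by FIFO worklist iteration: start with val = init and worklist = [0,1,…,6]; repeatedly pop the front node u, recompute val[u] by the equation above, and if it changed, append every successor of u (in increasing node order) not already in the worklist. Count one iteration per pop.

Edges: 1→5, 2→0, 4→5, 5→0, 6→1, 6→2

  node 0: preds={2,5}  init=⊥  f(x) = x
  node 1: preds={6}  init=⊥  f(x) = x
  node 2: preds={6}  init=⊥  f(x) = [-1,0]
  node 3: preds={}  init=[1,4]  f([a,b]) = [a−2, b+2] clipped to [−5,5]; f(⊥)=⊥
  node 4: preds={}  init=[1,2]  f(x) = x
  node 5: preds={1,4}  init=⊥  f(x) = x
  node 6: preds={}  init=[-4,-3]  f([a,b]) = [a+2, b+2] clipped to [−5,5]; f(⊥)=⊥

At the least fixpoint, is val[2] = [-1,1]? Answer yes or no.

no

Worklist (8 pops):
  #1 pop 0: in=⊥ → ⊥ (no change)
  #2 pop 1: in=[-4,-3] → [-4,-3] (was ⊥); enqueue []
  #3 pop 2: in=[-4,-3] → [-1,0] (was ⊥); enqueue [0]
  #4 pop 3: in=⊥ → [1,4] (no change)
  #5 pop 4: in=⊥ → [1,2] (no change)
  #6 pop 5: in=[-4,2] → [-4,2] (was ⊥); enqueue []
  #7 pop 6: in=⊥ → [-4,-3] (no change)
  #8 pop 0: in=[-4,2] → [-4,2] (was ⊥); enqueue []

Fixpoint:
  val[0] = [-4,2]
  val[1] = [-4,-3]
  val[2] = [-1,0]
  val[3] = [1,4]
  val[4] = [1,2]
  val[5] = [-4,2]
  val[6] = [-4,-3]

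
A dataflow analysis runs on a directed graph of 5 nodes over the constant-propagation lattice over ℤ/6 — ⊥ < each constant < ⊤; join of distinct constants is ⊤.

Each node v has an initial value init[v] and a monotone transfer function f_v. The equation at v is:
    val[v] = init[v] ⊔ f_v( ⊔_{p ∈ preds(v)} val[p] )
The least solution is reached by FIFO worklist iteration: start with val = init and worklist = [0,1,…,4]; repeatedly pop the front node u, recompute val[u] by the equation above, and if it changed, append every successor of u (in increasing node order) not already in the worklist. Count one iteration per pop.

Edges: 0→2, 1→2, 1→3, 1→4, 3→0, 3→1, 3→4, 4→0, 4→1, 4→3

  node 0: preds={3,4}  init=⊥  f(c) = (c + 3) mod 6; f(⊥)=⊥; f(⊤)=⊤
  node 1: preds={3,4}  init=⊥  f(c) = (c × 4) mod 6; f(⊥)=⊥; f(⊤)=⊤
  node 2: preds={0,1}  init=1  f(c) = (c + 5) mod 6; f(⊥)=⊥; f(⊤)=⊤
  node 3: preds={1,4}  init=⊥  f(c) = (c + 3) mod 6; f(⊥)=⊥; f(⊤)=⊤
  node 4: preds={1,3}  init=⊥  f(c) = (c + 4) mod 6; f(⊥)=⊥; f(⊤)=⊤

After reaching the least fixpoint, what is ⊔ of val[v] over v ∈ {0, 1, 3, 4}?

⊥

Worklist (5 pops):
  #1 pop 0: in=⊥ → ⊥ (no change)
  #2 pop 1: in=⊥ → ⊥ (no change)
  #3 pop 2: in=⊥ → 1 (no change)
  #4 pop 3: in=⊥ → ⊥ (no change)
  #5 pop 4: in=⊥ → ⊥ (no change)

Fixpoint:
  val[0] = ⊥
  val[1] = ⊥
  val[2] = 1
  val[3] = ⊥
  val[4] = ⊥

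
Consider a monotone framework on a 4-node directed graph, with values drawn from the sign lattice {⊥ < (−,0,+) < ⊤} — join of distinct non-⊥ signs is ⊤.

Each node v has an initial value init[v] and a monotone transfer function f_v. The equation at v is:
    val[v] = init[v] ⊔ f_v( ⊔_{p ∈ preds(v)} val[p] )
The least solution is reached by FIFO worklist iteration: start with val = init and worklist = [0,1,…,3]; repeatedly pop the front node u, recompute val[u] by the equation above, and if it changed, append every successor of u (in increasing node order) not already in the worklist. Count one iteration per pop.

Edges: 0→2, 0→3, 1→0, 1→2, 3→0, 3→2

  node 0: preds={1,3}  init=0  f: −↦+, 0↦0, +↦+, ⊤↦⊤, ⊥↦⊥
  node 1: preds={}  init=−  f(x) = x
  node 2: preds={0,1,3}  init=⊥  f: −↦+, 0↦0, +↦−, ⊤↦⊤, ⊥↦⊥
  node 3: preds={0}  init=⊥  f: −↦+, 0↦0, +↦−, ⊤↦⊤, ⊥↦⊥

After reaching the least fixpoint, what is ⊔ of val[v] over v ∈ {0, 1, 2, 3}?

Iteration log — 6 steps:
  step 1. node 0  ⊔preds=−  new=⊤  old=0  +wl: 
  step 2. node 1  ⊔preds=⊥  new=−  stable
  step 3. node 2  ⊔preds=⊤  new=⊤  old=⊥  +wl: 
  step 4. node 3  ⊔preds=⊤  new=⊤  old=⊥  +wl: 0,2
  step 5. node 0  ⊔preds=⊤  new=⊤  stable
  step 6. node 2  ⊔preds=⊤  new=⊤  stable

Least fixpoint reached:
  node 0: ⊤
  node 1: −
  node 2: ⊤
  node 3: ⊤

⊤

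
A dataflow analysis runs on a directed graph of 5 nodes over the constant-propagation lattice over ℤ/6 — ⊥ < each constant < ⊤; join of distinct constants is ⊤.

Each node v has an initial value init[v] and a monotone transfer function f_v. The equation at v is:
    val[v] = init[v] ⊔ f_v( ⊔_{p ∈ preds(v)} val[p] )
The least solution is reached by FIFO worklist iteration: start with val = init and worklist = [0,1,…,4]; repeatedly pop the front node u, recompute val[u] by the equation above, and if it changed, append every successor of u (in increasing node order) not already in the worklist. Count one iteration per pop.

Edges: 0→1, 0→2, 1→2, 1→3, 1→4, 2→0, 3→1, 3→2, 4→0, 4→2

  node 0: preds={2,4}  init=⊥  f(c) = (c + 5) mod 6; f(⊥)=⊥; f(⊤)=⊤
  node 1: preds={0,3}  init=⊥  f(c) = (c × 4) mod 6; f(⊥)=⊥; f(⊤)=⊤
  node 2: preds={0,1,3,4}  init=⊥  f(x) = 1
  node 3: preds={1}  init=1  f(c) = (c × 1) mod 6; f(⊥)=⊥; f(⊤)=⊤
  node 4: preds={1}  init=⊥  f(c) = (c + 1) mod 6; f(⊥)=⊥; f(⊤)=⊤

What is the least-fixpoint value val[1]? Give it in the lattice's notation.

⊤

Worklist (12 pops):
  #1 pop 0: in=⊥ → ⊥ (no change)
  #2 pop 1: in=1 → 4 (was ⊥); enqueue []
  #3 pop 2: in=⊤ → 1 (was ⊥); enqueue [0]
  #4 pop 3: in=4 → ⊤ (was 1); enqueue [1,2]
  #5 pop 4: in=4 → 5 (was ⊥); enqueue []
  #6 pop 0: in=⊤ → ⊤ (was ⊥); enqueue []
  #7 pop 1: in=⊤ → ⊤ (was 4); enqueue [3,4]
  #8 pop 2: in=⊤ → 1 (no change)
  #9 pop 3: in=⊤ → ⊤ (no change)
  #10 pop 4: in=⊤ → ⊤ (was 5); enqueue [0,2]
  #11 pop 0: in=⊤ → ⊤ (no change)
  #12 pop 2: in=⊤ → 1 (no change)

Fixpoint:
  val[0] = ⊤
  val[1] = ⊤
  val[2] = 1
  val[3] = ⊤
  val[4] = ⊤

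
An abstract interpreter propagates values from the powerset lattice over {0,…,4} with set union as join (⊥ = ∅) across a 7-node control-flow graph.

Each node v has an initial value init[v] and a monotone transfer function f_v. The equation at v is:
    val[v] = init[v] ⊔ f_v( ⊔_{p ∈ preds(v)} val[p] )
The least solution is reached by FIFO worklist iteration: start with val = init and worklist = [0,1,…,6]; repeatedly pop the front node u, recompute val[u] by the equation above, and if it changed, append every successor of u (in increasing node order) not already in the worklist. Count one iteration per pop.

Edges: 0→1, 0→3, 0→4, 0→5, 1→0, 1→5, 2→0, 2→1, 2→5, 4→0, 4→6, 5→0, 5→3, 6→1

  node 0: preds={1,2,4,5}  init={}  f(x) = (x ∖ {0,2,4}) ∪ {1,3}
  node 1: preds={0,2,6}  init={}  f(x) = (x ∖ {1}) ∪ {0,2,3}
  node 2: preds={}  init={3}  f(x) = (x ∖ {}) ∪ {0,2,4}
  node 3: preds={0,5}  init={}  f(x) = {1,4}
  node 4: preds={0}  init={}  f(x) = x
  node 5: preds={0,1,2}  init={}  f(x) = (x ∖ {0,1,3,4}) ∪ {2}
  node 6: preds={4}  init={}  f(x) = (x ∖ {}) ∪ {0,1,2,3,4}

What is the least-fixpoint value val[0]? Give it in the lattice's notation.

Worklist (12 pops):
  #1 pop 0: in={3} → {1,3} (was {}); enqueue []
  #2 pop 1: in={1,3} → {0,2,3} (was {}); enqueue [0]
  #3 pop 2: in={} → {0,2,3,4} (was {3}); enqueue [1]
  #4 pop 3: in={1,3} → {1,4} (was {}); enqueue []
  #5 pop 4: in={1,3} → {1,3} (was {}); enqueue []
  #6 pop 5: in={0,1,2,3,4} → {2} (was {}); enqueue [3]
  #7 pop 6: in={1,3} → {0,1,2,3,4} (was {}); enqueue []
  #8 pop 0: in={0,1,2,3,4} → {1,3} (no change)
  #9 pop 1: in={0,1,2,3,4} → {0,2,3,4} (was {0,2,3}); enqueue [0,5]
  #10 pop 3: in={1,2,3} → {1,4} (no change)
  #11 pop 0: in={0,1,2,3,4} → {1,3} (no change)
  #12 pop 5: in={0,1,2,3,4} → {2} (no change)

Fixpoint:
  val[0] = {1,3}
  val[1] = {0,2,3,4}
  val[2] = {0,2,3,4}
  val[3] = {1,4}
  val[4] = {1,3}
  val[5] = {2}
  val[6] = {0,1,2,3,4}

{1,3}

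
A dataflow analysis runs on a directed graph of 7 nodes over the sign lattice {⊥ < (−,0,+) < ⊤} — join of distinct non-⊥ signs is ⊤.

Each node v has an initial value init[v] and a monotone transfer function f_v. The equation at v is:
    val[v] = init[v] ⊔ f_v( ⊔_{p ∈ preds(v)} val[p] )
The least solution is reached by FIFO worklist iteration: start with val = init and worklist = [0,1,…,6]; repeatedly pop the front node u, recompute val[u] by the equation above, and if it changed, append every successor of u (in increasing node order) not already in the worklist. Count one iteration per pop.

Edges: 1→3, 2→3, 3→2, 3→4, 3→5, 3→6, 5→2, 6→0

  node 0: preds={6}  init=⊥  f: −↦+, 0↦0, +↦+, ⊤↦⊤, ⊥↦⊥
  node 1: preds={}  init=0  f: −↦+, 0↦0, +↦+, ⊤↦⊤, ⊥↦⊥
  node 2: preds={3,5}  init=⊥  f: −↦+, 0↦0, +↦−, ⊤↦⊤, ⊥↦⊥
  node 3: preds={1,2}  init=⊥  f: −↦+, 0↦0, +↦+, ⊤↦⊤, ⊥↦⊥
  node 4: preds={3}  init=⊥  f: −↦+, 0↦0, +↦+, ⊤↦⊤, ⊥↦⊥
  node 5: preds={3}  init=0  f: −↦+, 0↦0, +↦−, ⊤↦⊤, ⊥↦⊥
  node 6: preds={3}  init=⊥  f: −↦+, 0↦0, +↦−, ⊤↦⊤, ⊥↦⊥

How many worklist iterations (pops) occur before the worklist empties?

9

Iteration log — 9 steps:
  step 1. node 0  ⊔preds=⊥  new=⊥  stable
  step 2. node 1  ⊔preds=⊥  new=0  stable
  step 3. node 2  ⊔preds=0  new=0  old=⊥  +wl: 
  step 4. node 3  ⊔preds=0  new=0  old=⊥  +wl: 2
  step 5. node 4  ⊔preds=0  new=0  old=⊥  +wl: 
  step 6. node 5  ⊔preds=0  new=0  stable
  step 7. node 6  ⊔preds=0  new=0  old=⊥  +wl: 0
  step 8. node 2  ⊔preds=0  new=0  stable
  step 9. node 0  ⊔preds=0  new=0  old=⊥  +wl: 

Least fixpoint reached:
  node 0: 0
  node 1: 0
  node 2: 0
  node 3: 0
  node 4: 0
  node 5: 0
  node 6: 0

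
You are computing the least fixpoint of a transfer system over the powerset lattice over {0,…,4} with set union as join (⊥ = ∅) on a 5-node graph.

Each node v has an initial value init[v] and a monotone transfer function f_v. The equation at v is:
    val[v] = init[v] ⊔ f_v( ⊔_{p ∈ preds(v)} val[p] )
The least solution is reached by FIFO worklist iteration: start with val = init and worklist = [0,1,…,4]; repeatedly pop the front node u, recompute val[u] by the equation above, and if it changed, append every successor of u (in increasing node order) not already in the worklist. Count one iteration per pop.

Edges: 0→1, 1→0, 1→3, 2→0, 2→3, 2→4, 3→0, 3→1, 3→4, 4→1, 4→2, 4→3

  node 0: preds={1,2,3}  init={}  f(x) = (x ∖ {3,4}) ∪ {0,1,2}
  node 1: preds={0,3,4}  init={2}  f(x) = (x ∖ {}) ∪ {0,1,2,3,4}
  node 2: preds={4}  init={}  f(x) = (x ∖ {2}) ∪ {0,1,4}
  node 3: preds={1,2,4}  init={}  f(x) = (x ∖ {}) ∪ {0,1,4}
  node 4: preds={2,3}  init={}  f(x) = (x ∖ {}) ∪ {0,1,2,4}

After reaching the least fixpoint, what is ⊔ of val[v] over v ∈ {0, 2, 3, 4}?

Worklist (11 pops):
  #1 pop 0: in={2} → {0,1,2} (was {}); enqueue []
  #2 pop 1: in={0,1,2} → {0,1,2,3,4} (was {2}); enqueue [0]
  #3 pop 2: in={} → {0,1,4} (was {}); enqueue []
  #4 pop 3: in={0,1,2,3,4} → {0,1,2,3,4} (was {}); enqueue [1]
  #5 pop 4: in={0,1,2,3,4} → {0,1,2,3,4} (was {}); enqueue [2,3]
  #6 pop 0: in={0,1,2,3,4} → {0,1,2} (no change)
  #7 pop 1: in={0,1,2,3,4} → {0,1,2,3,4} (no change)
  #8 pop 2: in={0,1,2,3,4} → {0,1,3,4} (was {0,1,4}); enqueue [0,4]
  #9 pop 3: in={0,1,2,3,4} → {0,1,2,3,4} (no change)
  #10 pop 0: in={0,1,2,3,4} → {0,1,2} (no change)
  #11 pop 4: in={0,1,2,3,4} → {0,1,2,3,4} (no change)

Fixpoint:
  val[0] = {0,1,2}
  val[1] = {0,1,2,3,4}
  val[2] = {0,1,3,4}
  val[3] = {0,1,2,3,4}
  val[4] = {0,1,2,3,4}

{0,1,2,3,4}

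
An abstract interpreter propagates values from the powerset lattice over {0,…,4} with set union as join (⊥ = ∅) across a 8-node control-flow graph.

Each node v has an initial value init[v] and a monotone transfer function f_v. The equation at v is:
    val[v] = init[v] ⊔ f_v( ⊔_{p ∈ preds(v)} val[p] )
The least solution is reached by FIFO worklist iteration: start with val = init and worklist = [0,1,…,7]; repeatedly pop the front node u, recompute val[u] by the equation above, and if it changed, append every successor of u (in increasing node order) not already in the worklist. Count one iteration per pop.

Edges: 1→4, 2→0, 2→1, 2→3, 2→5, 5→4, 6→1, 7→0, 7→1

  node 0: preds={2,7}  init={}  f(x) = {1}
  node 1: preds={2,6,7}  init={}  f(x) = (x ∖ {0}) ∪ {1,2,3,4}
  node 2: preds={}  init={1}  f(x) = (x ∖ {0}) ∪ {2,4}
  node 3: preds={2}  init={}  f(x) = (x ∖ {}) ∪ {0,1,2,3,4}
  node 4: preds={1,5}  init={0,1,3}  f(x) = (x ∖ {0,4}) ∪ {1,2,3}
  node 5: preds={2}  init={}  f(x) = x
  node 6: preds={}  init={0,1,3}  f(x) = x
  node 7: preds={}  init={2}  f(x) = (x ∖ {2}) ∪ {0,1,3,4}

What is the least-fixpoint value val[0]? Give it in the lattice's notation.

Trace (11 dequeues):
  [1] u=0 | in {1,2} | out {1} | prev {} | push {}
  [2] u=1 | in {0,1,2,3} | out {1,2,3,4} | prev {} | push {}
  [3] u=2 | in {} | out {1,2,4} | prev {1} | push {0,1}
  [4] u=3 | in {1,2,4} | out {0,1,2,3,4} | prev {} | push {}
  [5] u=4 | in {1,2,3,4} | out {0,1,2,3} | prev {0,1,3} | push {}
  [6] u=5 | in {1,2,4} | out {1,2,4} | prev {} | push {4}
  [7] u=6 | in {} | out {0,1,3} | ==
  [8] u=7 | in {} | out {0,1,2,3,4} | prev {2} | push {}
  [9] u=0 | in {0,1,2,3,4} | out {1} | ==
  [10] u=1 | in {0,1,2,3,4} | out {1,2,3,4} | ==
  [11] u=4 | in {1,2,3,4} | out {0,1,2,3} | ==

Converged values:
  [0] {1}
  [1] {1,2,3,4}
  [2] {1,2,4}
  [3] {0,1,2,3,4}
  [4] {0,1,2,3}
  [5] {1,2,4}
  [6] {0,1,3}
  [7] {0,1,2,3,4}

{1}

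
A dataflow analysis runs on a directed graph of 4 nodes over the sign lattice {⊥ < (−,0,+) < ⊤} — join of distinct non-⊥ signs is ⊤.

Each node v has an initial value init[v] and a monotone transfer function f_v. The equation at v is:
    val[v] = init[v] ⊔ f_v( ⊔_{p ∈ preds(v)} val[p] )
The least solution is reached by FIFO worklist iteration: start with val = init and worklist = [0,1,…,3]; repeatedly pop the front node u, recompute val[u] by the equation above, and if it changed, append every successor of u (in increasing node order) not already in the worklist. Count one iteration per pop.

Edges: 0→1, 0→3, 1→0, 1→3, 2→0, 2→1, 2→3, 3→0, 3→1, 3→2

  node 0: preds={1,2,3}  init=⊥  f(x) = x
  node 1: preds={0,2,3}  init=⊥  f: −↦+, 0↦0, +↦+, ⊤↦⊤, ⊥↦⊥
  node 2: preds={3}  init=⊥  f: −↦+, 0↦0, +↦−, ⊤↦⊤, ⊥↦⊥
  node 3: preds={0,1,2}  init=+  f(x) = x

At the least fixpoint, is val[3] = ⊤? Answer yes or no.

yes

Worklist (10 pops):
  #1 pop 0: in=+ → + (was ⊥); enqueue []
  #2 pop 1: in=+ → + (was ⊥); enqueue [0]
  #3 pop 2: in=+ → − (was ⊥); enqueue [1]
  #4 pop 3: in=⊤ → ⊤ (was +); enqueue [2]
  #5 pop 0: in=⊤ → ⊤ (was +); enqueue [3]
  #6 pop 1: in=⊤ → ⊤ (was +); enqueue [0]
  #7 pop 2: in=⊤ → ⊤ (was −); enqueue [1]
  #8 pop 3: in=⊤ → ⊤ (no change)
  #9 pop 0: in=⊤ → ⊤ (no change)
  #10 pop 1: in=⊤ → ⊤ (no change)

Fixpoint:
  val[0] = ⊤
  val[1] = ⊤
  val[2] = ⊤
  val[3] = ⊤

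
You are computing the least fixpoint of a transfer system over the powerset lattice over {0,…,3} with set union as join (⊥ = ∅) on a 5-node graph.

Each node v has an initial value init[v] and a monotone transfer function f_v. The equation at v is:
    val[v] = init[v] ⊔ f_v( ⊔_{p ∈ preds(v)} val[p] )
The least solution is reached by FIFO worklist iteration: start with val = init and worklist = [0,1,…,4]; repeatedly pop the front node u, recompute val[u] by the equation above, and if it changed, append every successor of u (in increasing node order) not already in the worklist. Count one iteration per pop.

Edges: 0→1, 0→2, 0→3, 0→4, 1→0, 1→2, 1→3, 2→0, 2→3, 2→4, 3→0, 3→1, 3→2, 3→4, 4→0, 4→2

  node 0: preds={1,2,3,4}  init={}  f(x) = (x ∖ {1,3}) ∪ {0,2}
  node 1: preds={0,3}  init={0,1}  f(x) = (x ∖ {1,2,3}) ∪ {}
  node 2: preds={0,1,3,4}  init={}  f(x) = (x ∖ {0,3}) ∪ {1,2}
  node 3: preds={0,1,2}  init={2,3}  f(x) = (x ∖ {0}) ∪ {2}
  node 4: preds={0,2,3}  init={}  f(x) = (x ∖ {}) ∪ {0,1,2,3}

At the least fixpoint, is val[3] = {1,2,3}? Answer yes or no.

Worklist (8 pops):
  #1 pop 0: in={0,1,2,3} → {0,2} (was {}); enqueue []
  #2 pop 1: in={0,2,3} → {0,1} (no change)
  #3 pop 2: in={0,1,2,3} → {1,2} (was {}); enqueue [0]
  #4 pop 3: in={0,1,2} → {1,2,3} (was {2,3}); enqueue [1,2]
  #5 pop 4: in={0,1,2,3} → {0,1,2,3} (was {}); enqueue []
  #6 pop 0: in={0,1,2,3} → {0,2} (no change)
  #7 pop 1: in={0,1,2,3} → {0,1} (no change)
  #8 pop 2: in={0,1,2,3} → {1,2} (no change)

Fixpoint:
  val[0] = {0,2}
  val[1] = {0,1}
  val[2] = {1,2}
  val[3] = {1,2,3}
  val[4] = {0,1,2,3}

yes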